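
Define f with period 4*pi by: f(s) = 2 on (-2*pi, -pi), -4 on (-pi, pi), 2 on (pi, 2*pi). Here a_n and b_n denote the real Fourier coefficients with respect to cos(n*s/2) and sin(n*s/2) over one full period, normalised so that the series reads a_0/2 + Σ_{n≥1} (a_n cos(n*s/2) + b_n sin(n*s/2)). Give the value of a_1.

-12/pi

a_1 = (1/(2*pi)) ∫_{-2*pi}^{2*pi} f(s) cos(s/2) ds.
f is even and cos(s/2) is even, so the integrand is even and a_1 = 1/pi ∫_0^{2*pi} f(s) cos(s/2) ds.
Split the integral at the breakpoints.
Directly, an antiderivative of (-4) cos(s/2) is -8*sin(s/2); evaluating from 0 to pi: ∫_{0}^{pi} (-4) cos(s/2) ds = (-8) - (0) = -8.
Directly, an antiderivative of (2) cos(s/2) is 4*sin(s/2); evaluating from pi to 2*pi: ∫_{pi}^{2*pi} (2) cos(s/2) ds = (0) - (4) = -4.
Summing the pieces and multiplying by (1/pi) gives a_1 = -12/pi.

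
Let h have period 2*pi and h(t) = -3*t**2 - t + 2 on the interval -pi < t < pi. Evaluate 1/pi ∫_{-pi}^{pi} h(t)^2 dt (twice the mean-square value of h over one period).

-22*pi**2/3 + 8 + 18*pi**4/5

1/pi ∫_{-pi}^{pi} h(t)^2 dt = 1/pi · (2*pi*(-55*pi**2 + 60 + 27*pi**4)/15) = -22*pi**2/3 + 8 + 18*pi**4/5.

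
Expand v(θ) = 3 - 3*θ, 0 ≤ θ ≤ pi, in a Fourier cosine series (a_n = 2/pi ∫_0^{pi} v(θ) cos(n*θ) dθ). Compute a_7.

a_7 = 2/pi ∫_0^{pi} (3 - 3*θ) cos(7*θ) dθ.
Integrating by parts (boundary term plus one more integral), an antiderivative of (3 - 3*θ) cos(7*θ) is -3*θ*sin(7*θ)/7 + 3*sin(7*θ)/7 - 3*cos(7*θ)/49; evaluating from 0 to pi: ∫_{0}^{pi} (3 - 3*θ) cos(7*θ) dθ = (3/49) - (-3/49) = 6/49.
Hence a_7 = (2/pi)·(6/49) = 12/(49*pi).

12/(49*pi)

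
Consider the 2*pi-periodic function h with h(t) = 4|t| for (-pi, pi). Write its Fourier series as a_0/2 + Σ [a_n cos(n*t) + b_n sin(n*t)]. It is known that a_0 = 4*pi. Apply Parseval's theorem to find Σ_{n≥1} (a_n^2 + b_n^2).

8*pi**2/3

Parseval: a_0^2/2 + Σ_{n≥1} (a_n^2+b_n^2) = 1/pi ∫_{-pi}^{pi} h(t)^2 dt = 32*pi**2/3.
Subtract a_0^2/2 = 8*pi**2: Σ (a_n^2+b_n^2) = 8*pi**2/3.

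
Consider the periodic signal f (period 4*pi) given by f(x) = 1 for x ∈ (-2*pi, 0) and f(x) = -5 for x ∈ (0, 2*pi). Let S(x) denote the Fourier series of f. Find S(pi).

f is continuous at x = pi with value -5, so the series converges to -5 there.

-5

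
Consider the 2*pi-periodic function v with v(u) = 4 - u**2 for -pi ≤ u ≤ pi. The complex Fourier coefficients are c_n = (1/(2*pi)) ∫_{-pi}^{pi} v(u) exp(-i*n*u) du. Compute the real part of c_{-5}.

Since v is real-valued, Re(c_{-5}) = (1/(2*pi)) ∫_{-pi}^{pi} v(u) cos(-5*u) du = a_{5}/2.
v is even and cos(-5*u) is even, so the integrand is even: ∫_{-pi}^{pi} v(u) cos(-5*u) du = 2∫_0^{pi} v(u) cos(-5*u) du.
Integrating by parts twice (tabular method), an antiderivative of (4 - u**2) cos(-5*u) is -u**2*sin(5*u)/5 - 2*u*cos(5*u)/25 + 102*sin(5*u)/125; evaluating from 0 to pi: ∫_{0}^{pi} (4 - u**2) cos(-5*u) du = (2*pi/25) - (0) = 2*pi/25.
So ∫_{-pi}^{pi} v(u) cos(-5*u) du = 4*pi/25.
Hence Re(c_{-5}) = (1/(2*pi))·(4*pi/25) = 2/25.

2/25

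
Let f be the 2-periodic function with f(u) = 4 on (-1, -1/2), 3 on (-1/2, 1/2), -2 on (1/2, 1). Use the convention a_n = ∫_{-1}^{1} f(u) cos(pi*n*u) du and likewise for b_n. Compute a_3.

-4/(3*pi)

a_3 = ∫_{-1}^{1} f(u) cos(3*pi*u) du.
Split the integral at the breakpoints.
Directly, an antiderivative of (4) cos(3*pi*u) is 4*sin(3*pi*u)/(3*pi); evaluating from -1 to -1/2: ∫_{-1}^{-1/2} (4) cos(3*pi*u) du = (4/(3*pi)) - (0) = 4/(3*pi).
Directly, an antiderivative of (3) cos(3*pi*u) is sin(3*pi*u)/pi; evaluating from -1/2 to 1/2: ∫_{-1/2}^{1/2} (3) cos(3*pi*u) du = (-1/pi) - (1/pi) = -2/pi.
Directly, an antiderivative of (-2) cos(3*pi*u) is -2*sin(3*pi*u)/(3*pi); evaluating from 1/2 to 1: ∫_{1/2}^{1} (-2) cos(3*pi*u) du = (0) - (2/(3*pi)) = -2/(3*pi).
Summing the pieces gives a_3 = -4/(3*pi).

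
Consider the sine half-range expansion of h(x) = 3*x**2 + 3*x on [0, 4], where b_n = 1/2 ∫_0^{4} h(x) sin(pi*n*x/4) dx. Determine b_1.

b_1 = 1/2 ∫_0^{4} (3*x**2 + 3*x) sin(pi*x/4) dx.
Integrating by parts twice (tabular method), an antiderivative of (3*x**2 + 3*x) sin(pi*x/4) is -12*x**2*cos(pi*x/4)/pi + 96*x*sin(pi*x/4)/pi**2 - 12*x*cos(pi*x/4)/pi + 48*sin(pi*x/4)/pi**2 + 384*cos(pi*x/4)/pi**3; evaluating from 0 to 4: ∫_{0}^{4} (3*x**2 + 3*x) sin(pi*x/4) dx = (-384/pi**3 + 240/pi) - (384/pi**3) = -768/pi**3 + 240/pi.
Hence b_1 = (1/2)·(-768/pi**3 + 240/pi) = -384/pi**3 + 120/pi.

-384/pi**3 + 120/pi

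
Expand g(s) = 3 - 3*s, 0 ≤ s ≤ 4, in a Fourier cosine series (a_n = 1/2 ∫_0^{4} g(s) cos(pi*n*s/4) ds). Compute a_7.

a_7 = 1/2 ∫_0^{4} (3 - 3*s) cos(7*pi*s/4) ds.
Integrating by parts (boundary term plus one more integral), an antiderivative of (3 - 3*s) cos(7*pi*s/4) is -12*s*sin(7*pi*s/4)/(7*pi) + 12*sin(7*pi*s/4)/(7*pi) - 48*cos(7*pi*s/4)/(49*pi**2); evaluating from 0 to 4: ∫_{0}^{4} (3 - 3*s) cos(7*pi*s/4) ds = (48/(49*pi**2)) - (-48/(49*pi**2)) = 96/(49*pi**2).
Hence a_7 = (1/2)·(96/(49*pi**2)) = 48/(49*pi**2).

48/(49*pi**2)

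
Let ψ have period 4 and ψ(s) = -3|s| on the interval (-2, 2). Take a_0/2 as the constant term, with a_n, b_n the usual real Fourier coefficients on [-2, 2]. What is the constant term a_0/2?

-3

a_0 = 1/2 ∫_{-2}^{2} ψ(s) ds = 1/2 · (-12) = -6.
So the constant term a_0/2 = -3.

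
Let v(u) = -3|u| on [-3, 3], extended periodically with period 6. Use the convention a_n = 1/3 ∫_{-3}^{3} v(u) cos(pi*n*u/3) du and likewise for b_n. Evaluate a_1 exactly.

36/pi**2

a_1 = 1/3 ∫_{-3}^{3} v(u) cos(pi*u/3) du.
v is even and cos(pi*u/3) is even, so the integrand is even and a_1 = 2/3 ∫_0^{3} v(u) cos(pi*u/3) du.
Integrating by parts (boundary term plus one more integral), an antiderivative of (-3*u) cos(pi*u/3) is -9*u*sin(pi*u/3)/pi - 27*cos(pi*u/3)/pi**2; evaluating from 0 to 3: ∫_{0}^{3} (-3*u) cos(pi*u/3) du = (27/pi**2) - (-27/pi**2) = 54/pi**2.
Hence a_1 = (2/3)·(54/pi**2) = 36/pi**2.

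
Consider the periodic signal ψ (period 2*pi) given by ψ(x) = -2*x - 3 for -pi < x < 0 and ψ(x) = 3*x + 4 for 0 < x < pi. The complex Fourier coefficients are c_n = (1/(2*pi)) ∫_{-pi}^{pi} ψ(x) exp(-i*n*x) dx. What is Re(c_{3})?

-5/(9*pi)

Since ψ is real-valued, Re(c_{3}) = (1/(2*pi)) ∫_{-pi}^{pi} ψ(x) cos(3*x) dx = a_{3}/2.
Split the integral at the breakpoints.
Integrating by parts (boundary term plus one more integral), an antiderivative of (-2*x - 3) cos(3*x) is -2*x*sin(3*x)/3 - sin(3*x) - 2*cos(3*x)/9; evaluating from -pi to 0: ∫_{-pi}^{0} (-2*x - 3) cos(3*x) dx = (-2/9) - (2/9) = -4/9.
Integrating by parts (boundary term plus one more integral), an antiderivative of (3*x + 4) cos(3*x) is x*sin(3*x) + 4*sin(3*x)/3 + cos(3*x)/3; evaluating from 0 to pi: ∫_{0}^{pi} (3*x + 4) cos(3*x) dx = (-1/3) - (1/3) = -2/3.
So ∫_{-pi}^{pi} ψ(x) cos(3*x) dx = -10/9.
Hence Re(c_{3}) = (1/(2*pi))·(-10/9) = -5/(9*pi).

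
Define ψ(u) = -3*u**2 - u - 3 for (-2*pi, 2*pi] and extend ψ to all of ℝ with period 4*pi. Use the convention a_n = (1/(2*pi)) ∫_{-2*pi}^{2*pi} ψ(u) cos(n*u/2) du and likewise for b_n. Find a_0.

-8*pi**2 - 6

a_0 = (1/(2*pi)) ∫_{-2*pi}^{2*pi} ψ(u) du = (1/(2*pi)) · (-16*pi**3 - 12*pi) = -8*pi**2 - 6.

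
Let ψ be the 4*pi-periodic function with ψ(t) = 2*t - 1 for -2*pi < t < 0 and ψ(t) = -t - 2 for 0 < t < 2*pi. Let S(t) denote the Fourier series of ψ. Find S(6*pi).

t = 6*pi differs from t = 2*pi by 1 full period(s), and the series is 4*pi-periodic.
At t = 2*pi the one-sided limits are ψ(2*pi^-) = -2*pi - 2 and ψ(2*pi^+) = -4*pi - 1.
By Dirichlet's theorem the series converges to their average, [(-2*pi - 2) + (-4*pi - 1)]/2 = -3*pi - 3/2.

-3*pi - 3/2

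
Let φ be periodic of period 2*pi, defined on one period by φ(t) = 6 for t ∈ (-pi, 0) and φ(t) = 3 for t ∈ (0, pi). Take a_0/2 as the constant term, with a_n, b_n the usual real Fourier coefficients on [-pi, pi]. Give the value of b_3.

b_3 = 1/pi ∫_{-pi}^{pi} φ(t) sin(3*t) dt.
Split the integral at the breakpoints.
Directly, an antiderivative of (6) sin(3*t) is -2*cos(3*t); evaluating from -pi to 0: ∫_{-pi}^{0} (6) sin(3*t) dt = (-2) - (2) = -4.
Directly, an antiderivative of (3) sin(3*t) is -cos(3*t); evaluating from 0 to pi: ∫_{0}^{pi} (3) sin(3*t) dt = (1) - (-1) = 2.
Summing the pieces and multiplying by (1/pi) gives b_3 = -2/pi.

-2/pi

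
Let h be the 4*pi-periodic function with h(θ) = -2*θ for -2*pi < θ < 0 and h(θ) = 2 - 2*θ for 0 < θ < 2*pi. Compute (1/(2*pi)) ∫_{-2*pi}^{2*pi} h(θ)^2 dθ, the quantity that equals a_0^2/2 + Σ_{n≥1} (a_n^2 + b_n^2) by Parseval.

-8*pi + 4 + 32*pi**2/3

(1/(2*pi)) ∫_{-2*pi}^{2*pi} h(θ)^2 dθ = (1/(2*pi)) · (8*pi*(-6*pi + 3 + 8*pi**2)/3) = -8*pi + 4 + 32*pi**2/3.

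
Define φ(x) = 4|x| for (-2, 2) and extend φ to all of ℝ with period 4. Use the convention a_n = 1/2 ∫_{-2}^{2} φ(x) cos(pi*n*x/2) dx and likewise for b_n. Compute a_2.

0

a_2 = 1/2 ∫_{-2}^{2} φ(x) cos(pi*x) dx.
φ is even and cos(pi*x) is even, so the integrand is even and a_2 = ∫_0^{2} φ(x) cos(pi*x) dx.
Integrating by parts (boundary term plus one more integral), an antiderivative of (4*x) cos(pi*x) is 4*x*sin(pi*x)/pi + 4*cos(pi*x)/pi**2; evaluating from 0 to 2: ∫_{0}^{2} (4*x) cos(pi*x) dx = (4/pi**2) - (4/pi**2) = 0.
Hence a_2 = 0.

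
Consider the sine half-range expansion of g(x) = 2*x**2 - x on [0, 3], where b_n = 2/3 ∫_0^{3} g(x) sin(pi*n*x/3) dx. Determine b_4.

-15/(2*pi)

b_4 = 2/3 ∫_0^{3} (2*x**2 - x) sin(4*pi*x/3) dx.
Integrating by parts twice (tabular method), an antiderivative of (2*x**2 - x) sin(4*pi*x/3) is -3*x**2*cos(4*pi*x/3)/(2*pi) + 9*x*sin(4*pi*x/3)/(4*pi**2) + 3*x*cos(4*pi*x/3)/(4*pi) - 9*sin(4*pi*x/3)/(16*pi**2) + 27*cos(4*pi*x/3)/(16*pi**3); evaluating from 0 to 3: ∫_{0}^{3} (2*x**2 - x) sin(4*pi*x/3) dx = (9*(3 - 20*pi**2)/(16*pi**3)) - (27/(16*pi**3)) = -45/(4*pi).
Hence b_4 = (2/3)·(-45/(4*pi)) = -15/(2*pi).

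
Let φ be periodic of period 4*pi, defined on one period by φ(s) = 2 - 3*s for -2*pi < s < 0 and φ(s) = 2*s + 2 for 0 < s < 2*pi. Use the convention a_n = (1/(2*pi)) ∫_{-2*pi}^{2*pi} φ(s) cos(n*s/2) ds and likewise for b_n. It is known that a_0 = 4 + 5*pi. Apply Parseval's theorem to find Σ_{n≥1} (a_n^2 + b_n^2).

29*pi**2/6

Parseval: a_0^2/2 + Σ_{n≥1} (a_n^2+b_n^2) = (1/(2*pi)) ∫_{-2*pi}^{2*pi} φ(s)^2 ds = 8 + 20*pi + 52*pi**2/3.
Subtract a_0^2/2 = (4 + 5*pi)**2/2: Σ (a_n^2+b_n^2) = 29*pi**2/6.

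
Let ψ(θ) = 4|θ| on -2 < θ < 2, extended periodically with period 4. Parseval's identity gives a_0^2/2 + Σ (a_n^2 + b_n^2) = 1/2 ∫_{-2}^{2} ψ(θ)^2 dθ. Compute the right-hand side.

1/2 ∫_{-2}^{2} ψ(θ)^2 dθ = 1/2 · (256/3) = 128/3.

128/3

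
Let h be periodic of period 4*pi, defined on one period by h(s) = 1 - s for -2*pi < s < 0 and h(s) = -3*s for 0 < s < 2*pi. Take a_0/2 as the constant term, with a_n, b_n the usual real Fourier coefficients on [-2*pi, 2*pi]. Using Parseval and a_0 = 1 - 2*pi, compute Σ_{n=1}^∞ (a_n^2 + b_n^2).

Parseval: a_0^2/2 + Σ_{n≥1} (a_n^2+b_n^2) = (1/(2*pi)) ∫_{-2*pi}^{2*pi} h(s)^2 ds = 1 + 2*pi + 40*pi**2/3.
Subtract a_0^2/2 = (1 - 2*pi)**2/2: Σ (a_n^2+b_n^2) = 1/2 + 4*pi + 34*pi**2/3.

1/2 + 4*pi + 34*pi**2/3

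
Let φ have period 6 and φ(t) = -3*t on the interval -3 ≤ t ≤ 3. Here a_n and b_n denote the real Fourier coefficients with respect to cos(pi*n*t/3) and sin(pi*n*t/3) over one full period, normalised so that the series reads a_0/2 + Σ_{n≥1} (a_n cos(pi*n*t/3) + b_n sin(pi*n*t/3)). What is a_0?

a_0 = 1/3 ∫_{-3}^{3} φ(t) dt = 1/3 · (0) = 0.

0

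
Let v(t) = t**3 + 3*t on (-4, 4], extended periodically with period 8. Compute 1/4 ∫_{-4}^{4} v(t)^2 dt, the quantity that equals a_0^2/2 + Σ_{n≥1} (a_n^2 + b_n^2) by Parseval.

1/4 ∫_{-4}^{4} v(t)^2 dt = 1/4 · (263296/35) = 65824/35.

65824/35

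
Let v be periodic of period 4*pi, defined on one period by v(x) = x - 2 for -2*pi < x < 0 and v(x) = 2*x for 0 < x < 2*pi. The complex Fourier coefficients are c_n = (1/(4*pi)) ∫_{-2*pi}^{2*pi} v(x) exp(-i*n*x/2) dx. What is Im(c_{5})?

(-3*pi - 2)/(5*pi)

Since v is real-valued, Im(c_{5}) = -(1/(4*pi)) ∫_{-2*pi}^{2*pi} v(x) sin(5*x/2) dx = -b_{5}/2.
Split the integral at the breakpoints.
Integrating by parts (boundary term plus one more integral), an antiderivative of (x - 2) sin(5*x/2) is -2*x*cos(5*x/2)/5 + 4*sin(5*x/2)/25 + 4*cos(5*x/2)/5; evaluating from -2*pi to 0: ∫_{-2*pi}^{0} (x - 2) sin(5*x/2) dx = (4/5) - (-4*pi/5 - 4/5) = 8/5 + 4*pi/5.
Integrating by parts (boundary term plus one more integral), an antiderivative of (2*x) sin(5*x/2) is -4*x*cos(5*x/2)/5 + 8*sin(5*x/2)/25; evaluating from 0 to 2*pi: ∫_{0}^{2*pi} (2*x) sin(5*x/2) dx = (8*pi/5) - (0) = 8*pi/5.
So ∫_{-2*pi}^{2*pi} v(x) sin(5*x/2) dx = 8/5 + 12*pi/5.
Hence Im(c_{5}) = (-1/(4*pi))·(8/5 + 12*pi/5) = (-3*pi - 2)/(5*pi).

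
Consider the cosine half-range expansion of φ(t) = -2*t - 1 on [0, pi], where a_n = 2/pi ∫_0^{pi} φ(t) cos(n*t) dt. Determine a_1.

a_1 = 2/pi ∫_0^{pi} (-2*t - 1) cos(t) dt.
Integrating by parts (boundary term plus one more integral), an antiderivative of (-2*t - 1) cos(t) is -2*t*sin(t) - sin(t) - 2*cos(t); evaluating from 0 to pi: ∫_{0}^{pi} (-2*t - 1) cos(t) dt = (2) - (-2) = 4.
Hence a_1 = (2/pi)·(4) = 8/pi.

8/pi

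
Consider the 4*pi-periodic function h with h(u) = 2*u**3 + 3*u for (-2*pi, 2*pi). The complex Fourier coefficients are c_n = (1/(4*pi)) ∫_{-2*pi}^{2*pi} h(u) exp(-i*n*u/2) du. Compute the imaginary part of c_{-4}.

Since h is real-valued, Im(c_{-4}) = -(1/(4*pi)) ∫_{-2*pi}^{2*pi} h(u) sin(-2*u) du = b_{4}/2.
h is odd and sin(-2*u) is odd, so the integrand is even: ∫_{-2*pi}^{2*pi} h(u) sin(-2*u) du = 2∫_0^{2*pi} h(u) sin(-2*u) du.
Integrating by parts three times (tabular method), an antiderivative of (2*u**3 + 3*u) sin(-2*u) is u**3*cos(2*u) - 3*u**2*sin(2*u)/2; evaluating from 0 to 2*pi: ∫_{0}^{2*pi} (2*u**3 + 3*u) sin(-2*u) du = (8*pi**3) - (0) = 8*pi**3.
So ∫_{-2*pi}^{2*pi} h(u) sin(-2*u) du = 16*pi**3.
Hence Im(c_{-4}) = (-1/(4*pi))·(16*pi**3) = -4*pi**2.

-4*pi**2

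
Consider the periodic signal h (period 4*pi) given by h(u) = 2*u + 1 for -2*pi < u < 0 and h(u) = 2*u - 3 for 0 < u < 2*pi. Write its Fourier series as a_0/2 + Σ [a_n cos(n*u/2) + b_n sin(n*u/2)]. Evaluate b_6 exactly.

-4/3

b_6 = (1/(2*pi)) ∫_{-2*pi}^{2*pi} h(u) sin(3*u) du.
Split the integral at the breakpoints.
Integrating by parts (boundary term plus one more integral), an antiderivative of (2*u + 1) sin(3*u) is -2*u*cos(3*u)/3 + 2*sin(3*u)/9 - cos(3*u)/3; evaluating from -2*pi to 0: ∫_{-2*pi}^{0} (2*u + 1) sin(3*u) du = (-1/3) - (-1/3 + 4*pi/3) = -4*pi/3.
Integrating by parts (boundary term plus one more integral), an antiderivative of (2*u - 3) sin(3*u) is -2*u*cos(3*u)/3 + 2*sin(3*u)/9 + cos(3*u); evaluating from 0 to 2*pi: ∫_{0}^{2*pi} (2*u - 3) sin(3*u) du = (1 - 4*pi/3) - (1) = -4*pi/3.
Summing the pieces and multiplying by (1/(2*pi)) gives b_6 = -4/3.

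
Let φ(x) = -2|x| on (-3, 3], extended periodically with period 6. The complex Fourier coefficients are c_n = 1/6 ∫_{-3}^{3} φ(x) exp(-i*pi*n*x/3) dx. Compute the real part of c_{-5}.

12/(25*pi**2)

Since φ is real-valued, Re(c_{-5}) = 1/6 ∫_{-3}^{3} φ(x) cos(-5*pi*x/3) dx = a_{5}/2.
φ is even and cos(-5*pi*x/3) is even, so the integrand is even: ∫_{-3}^{3} φ(x) cos(-5*pi*x/3) dx = 2∫_0^{3} φ(x) cos(-5*pi*x/3) dx.
Integrating by parts (boundary term plus one more integral), an antiderivative of (-2*x) cos(-5*pi*x/3) is -6*x*sin(5*pi*x/3)/(5*pi) - 18*cos(5*pi*x/3)/(25*pi**2); evaluating from 0 to 3: ∫_{0}^{3} (-2*x) cos(-5*pi*x/3) dx = (18/(25*pi**2)) - (-18/(25*pi**2)) = 36/(25*pi**2).
So ∫_{-3}^{3} φ(x) cos(-5*pi*x/3) dx = 72/(25*pi**2).
Hence Re(c_{-5}) = (1/6)·(72/(25*pi**2)) = 12/(25*pi**2).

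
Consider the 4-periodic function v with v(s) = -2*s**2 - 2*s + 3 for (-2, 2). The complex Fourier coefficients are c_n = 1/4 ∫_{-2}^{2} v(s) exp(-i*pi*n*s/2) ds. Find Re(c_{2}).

-4/pi**2

Since v is real-valued, Re(c_{2}) = 1/4 ∫_{-2}^{2} v(s) cos(pi*s) ds = a_{2}/2.
Integrating by parts twice (tabular method), an antiderivative of (-2*s**2 - 2*s + 3) cos(pi*s) is -2*s**2*sin(pi*s)/pi - 2*s*sin(pi*s)/pi - 4*s*cos(pi*s)/pi**2 + 4*sin(pi*s)/pi**3 + 3*sin(pi*s)/pi - 2*cos(pi*s)/pi**2; evaluating from -2 to 2: ∫_{-2}^{2} (-2*s**2 - 2*s + 3) cos(pi*s) ds = (-10/pi**2) - (6/pi**2) = -16/pi**2.
Hence Re(c_{2}) = (1/4)·(-16/pi**2) = -4/pi**2.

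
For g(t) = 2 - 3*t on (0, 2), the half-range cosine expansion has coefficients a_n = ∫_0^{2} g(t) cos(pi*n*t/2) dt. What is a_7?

24/(49*pi**2)

a_7 = ∫_0^{2} (2 - 3*t) cos(7*pi*t/2) dt.
Integrating by parts (boundary term plus one more integral), an antiderivative of (2 - 3*t) cos(7*pi*t/2) is -6*t*sin(7*pi*t/2)/(7*pi) + 4*sin(7*pi*t/2)/(7*pi) - 12*cos(7*pi*t/2)/(49*pi**2); evaluating from 0 to 2: ∫_{0}^{2} (2 - 3*t) cos(7*pi*t/2) dt = (12/(49*pi**2)) - (-12/(49*pi**2)) = 24/(49*pi**2).
Hence a_7 = 24/(49*pi**2).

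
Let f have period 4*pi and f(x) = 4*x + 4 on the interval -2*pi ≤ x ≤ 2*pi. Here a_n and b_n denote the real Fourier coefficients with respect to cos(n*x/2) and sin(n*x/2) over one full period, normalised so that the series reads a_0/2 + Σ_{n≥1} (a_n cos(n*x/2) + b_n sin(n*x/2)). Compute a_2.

0

a_2 = (1/(2*pi)) ∫_{-2*pi}^{2*pi} f(x) cos(x) dx.
Integrating by parts (boundary term plus one more integral), an antiderivative of (4*x + 4) cos(x) is 4*x*sin(x) + 4*sin(x) + 4*cos(x); evaluating from -2*pi to 2*pi: ∫_{-2*pi}^{2*pi} (4*x + 4) cos(x) dx = (4) - (4) = 0.
Hence a_2 = (1/(2*pi))·(0) = 0.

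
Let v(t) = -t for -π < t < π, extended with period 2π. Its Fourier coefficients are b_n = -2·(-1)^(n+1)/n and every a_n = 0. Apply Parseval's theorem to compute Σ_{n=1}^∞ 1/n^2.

Parseval: Σ b_n^2 = (1/π) ∫_{-π}^{π} v(t)^2 dt = 2*pi**2/3.
Σ b_n^2 = Σ 4/n^2, so Σ 1/n^2 = (2*pi**2/3)/4 = pi**2/6.

pi**2/6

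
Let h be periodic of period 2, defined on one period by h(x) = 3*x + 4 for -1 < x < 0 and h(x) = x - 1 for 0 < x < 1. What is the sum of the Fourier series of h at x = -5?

1/2

x = -5 differs from x = -1 by -2 full period(s), and the series is 2-periodic.
At x = -1 the one-sided limits are h(-1^-) = 0 and h(-1^+) = 1.
By Dirichlet's theorem the series converges to their average, [(0) + (1)]/2 = 1/2.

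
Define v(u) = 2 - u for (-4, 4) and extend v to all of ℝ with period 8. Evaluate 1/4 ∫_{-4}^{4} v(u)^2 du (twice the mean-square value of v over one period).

56/3

1/4 ∫_{-4}^{4} v(u)^2 du = 1/4 · (224/3) = 56/3.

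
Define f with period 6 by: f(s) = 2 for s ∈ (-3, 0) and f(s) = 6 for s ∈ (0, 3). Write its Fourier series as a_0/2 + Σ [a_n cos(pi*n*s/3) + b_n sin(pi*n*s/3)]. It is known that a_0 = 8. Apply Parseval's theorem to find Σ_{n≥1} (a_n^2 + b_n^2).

8

Parseval: a_0^2/2 + Σ_{n≥1} (a_n^2+b_n^2) = 1/3 ∫_{-3}^{3} f(s)^2 ds = 40.
Subtract a_0^2/2 = 32: Σ (a_n^2+b_n^2) = 8.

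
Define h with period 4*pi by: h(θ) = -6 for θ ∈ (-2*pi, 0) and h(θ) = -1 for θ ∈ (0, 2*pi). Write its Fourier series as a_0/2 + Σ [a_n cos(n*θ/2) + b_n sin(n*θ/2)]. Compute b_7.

b_7 = (1/(2*pi)) ∫_{-2*pi}^{2*pi} h(θ) sin(7*θ/2) dθ.
Split the integral at the breakpoints.
Directly, an antiderivative of (-6) sin(7*θ/2) is 12*cos(7*θ/2)/7; evaluating from -2*pi to 0: ∫_{-2*pi}^{0} (-6) sin(7*θ/2) dθ = (12/7) - (-12/7) = 24/7.
Directly, an antiderivative of (-1) sin(7*θ/2) is 2*cos(7*θ/2)/7; evaluating from 0 to 2*pi: ∫_{0}^{2*pi} (-1) sin(7*θ/2) dθ = (-2/7) - (2/7) = -4/7.
Summing the pieces and multiplying by (1/(2*pi)) gives b_7 = 10/(7*pi).

10/(7*pi)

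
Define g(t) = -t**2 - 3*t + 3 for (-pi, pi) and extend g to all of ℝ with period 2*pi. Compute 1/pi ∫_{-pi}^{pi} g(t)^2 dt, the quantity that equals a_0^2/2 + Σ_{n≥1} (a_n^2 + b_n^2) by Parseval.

1/pi ∫_{-pi}^{pi} g(t)^2 dt = 1/pi · (2*pi*(45 + 5*pi**2 + pi**4)/5) = 18 + 2*pi**2 + 2*pi**4/5.

18 + 2*pi**2 + 2*pi**4/5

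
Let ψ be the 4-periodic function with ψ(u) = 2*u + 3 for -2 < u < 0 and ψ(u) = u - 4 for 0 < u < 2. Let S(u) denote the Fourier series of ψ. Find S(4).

u = 4 differs from u = 0 by 1 full period(s), and the series is 4-periodic.
At u = 0 the one-sided limits are ψ(0^-) = 3 and ψ(0^+) = -4.
By Dirichlet's theorem the series converges to their average, [(3) + (-4)]/2 = -1/2.

-1/2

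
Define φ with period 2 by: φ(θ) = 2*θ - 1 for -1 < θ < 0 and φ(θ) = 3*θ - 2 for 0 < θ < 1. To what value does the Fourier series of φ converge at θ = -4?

-3/2

θ = -4 differs from θ = 0 by -2 full period(s), and the series is 2-periodic.
At θ = 0 the one-sided limits are φ(0^-) = -1 and φ(0^+) = -2.
By Dirichlet's theorem the series converges to their average, [(-1) + (-2)]/2 = -3/2.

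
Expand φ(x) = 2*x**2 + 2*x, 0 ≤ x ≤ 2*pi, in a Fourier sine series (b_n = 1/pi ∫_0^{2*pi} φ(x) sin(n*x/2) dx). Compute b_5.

b_5 = 1/pi ∫_0^{2*pi} (2*x**2 + 2*x) sin(5*x/2) dx.
Integrating by parts twice (tabular method), an antiderivative of (2*x**2 + 2*x) sin(5*x/2) is -4*x**2*cos(5*x/2)/5 + 16*x*sin(5*x/2)/25 - 4*x*cos(5*x/2)/5 + 8*sin(5*x/2)/25 + 32*cos(5*x/2)/125; evaluating from 0 to 2*pi: ∫_{0}^{2*pi} (2*x**2 + 2*x) sin(5*x/2) dx = (-32/125 + 8*pi/5 + 16*pi**2/5) - (32/125) = -64/125 + 8*pi/5 + 16*pi**2/5.
Hence b_5 = (1/pi)·(-64/125 + 8*pi/5 + 16*pi**2/5) = 8*(-8 + 25*pi + 50*pi**2)/(125*pi).

8*(-8 + 25*pi + 50*pi**2)/(125*pi)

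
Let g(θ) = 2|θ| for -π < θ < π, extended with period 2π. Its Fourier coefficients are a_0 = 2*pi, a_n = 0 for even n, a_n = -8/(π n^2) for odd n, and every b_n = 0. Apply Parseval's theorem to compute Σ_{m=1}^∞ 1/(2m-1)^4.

Parseval: a_0^2/2 + Σ a_n^2 = (1/π) ∫_{-π}^{π} g(θ)^2 dθ = 8*pi**2/3.
Subtract a_0^2/2 = 2*pi**2: Σ a_n^2 = 2*pi**2/3.
Only odd n contribute, with a_n^2 = 64/(π^2 n^4), so Σ_{m≥1} 1/(2m-1)^4 = π^2·(2*pi**2/3)/64 = pi**4/96.

pi**4/96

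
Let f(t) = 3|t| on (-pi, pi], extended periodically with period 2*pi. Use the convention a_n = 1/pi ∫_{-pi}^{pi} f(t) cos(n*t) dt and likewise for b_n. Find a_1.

-12/pi

a_1 = 1/pi ∫_{-pi}^{pi} f(t) cos(t) dt.
f is even and cos(t) is even, so the integrand is even and a_1 = 2/pi ∫_0^{pi} f(t) cos(t) dt.
Integrating by parts (boundary term plus one more integral), an antiderivative of (3*t) cos(t) is 3*t*sin(t) + 3*cos(t); evaluating from 0 to pi: ∫_{0}^{pi} (3*t) cos(t) dt = (-3) - (3) = -6.
Hence a_1 = (2/pi)·(-6) = -12/pi.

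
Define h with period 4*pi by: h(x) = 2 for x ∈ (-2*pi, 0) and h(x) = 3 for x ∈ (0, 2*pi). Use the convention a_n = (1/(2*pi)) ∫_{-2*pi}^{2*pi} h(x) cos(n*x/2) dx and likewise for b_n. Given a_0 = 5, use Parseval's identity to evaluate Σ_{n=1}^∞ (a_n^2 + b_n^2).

1/2

Parseval: a_0^2/2 + Σ_{n≥1} (a_n^2+b_n^2) = (1/(2*pi)) ∫_{-2*pi}^{2*pi} h(x)^2 dx = 13.
Subtract a_0^2/2 = 25/2: Σ (a_n^2+b_n^2) = 1/2.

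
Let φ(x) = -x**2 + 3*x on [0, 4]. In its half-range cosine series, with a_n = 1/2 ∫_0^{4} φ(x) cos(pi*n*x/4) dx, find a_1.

16/pi**2

a_1 = 1/2 ∫_0^{4} (-x**2 + 3*x) cos(pi*x/4) dx.
Integrating by parts twice (tabular method), an antiderivative of (-x**2 + 3*x) cos(pi*x/4) is -4*x**2*sin(pi*x/4)/pi + 12*x*sin(pi*x/4)/pi - 32*x*cos(pi*x/4)/pi**2 + 128*sin(pi*x/4)/pi**3 + 48*cos(pi*x/4)/pi**2; evaluating from 0 to 4: ∫_{0}^{4} (-x**2 + 3*x) cos(pi*x/4) dx = (80/pi**2) - (48/pi**2) = 32/pi**2.
Hence a_1 = (1/2)·(32/pi**2) = 16/pi**2.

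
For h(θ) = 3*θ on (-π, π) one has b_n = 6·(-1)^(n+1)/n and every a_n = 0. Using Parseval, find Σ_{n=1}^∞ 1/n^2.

pi**2/6

Parseval: Σ b_n^2 = (1/π) ∫_{-π}^{π} h(θ)^2 dθ = 6*pi**2.
Σ b_n^2 = Σ 36/n^2, so Σ 1/n^2 = (6*pi**2)/36 = pi**2/6.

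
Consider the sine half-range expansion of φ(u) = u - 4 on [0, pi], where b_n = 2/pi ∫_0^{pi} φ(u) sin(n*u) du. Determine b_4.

b_4 = 2/pi ∫_0^{pi} (u - 4) sin(4*u) du.
Integrating by parts (boundary term plus one more integral), an antiderivative of (u - 4) sin(4*u) is -u*cos(4*u)/4 + sin(4*u)/16 + cos(4*u); evaluating from 0 to pi: ∫_{0}^{pi} (u - 4) sin(4*u) du = (1 - pi/4) - (1) = -pi/4.
Hence b_4 = (2/pi)·(-pi/4) = -1/2.

-1/2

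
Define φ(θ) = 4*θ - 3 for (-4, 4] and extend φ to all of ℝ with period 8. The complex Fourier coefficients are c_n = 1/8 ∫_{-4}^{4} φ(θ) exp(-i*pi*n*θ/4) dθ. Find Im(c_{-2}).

-8/pi

Since φ is real-valued, Im(c_{-2}) = -1/8 ∫_{-4}^{4} φ(θ) sin(-pi*θ/2) dθ = b_{2}/2.
Integrating by parts (boundary term plus one more integral), an antiderivative of (4*θ - 3) sin(-pi*θ/2) is 8*θ*cos(pi*θ/2)/pi - 16*sin(pi*θ/2)/pi**2 - 6*cos(pi*θ/2)/pi; evaluating from -4 to 4: ∫_{-4}^{4} (4*θ - 3) sin(-pi*θ/2) dθ = (26/pi) - (-38/pi) = 64/pi.
Hence Im(c_{-2}) = (-1/8)·(64/pi) = -8/pi.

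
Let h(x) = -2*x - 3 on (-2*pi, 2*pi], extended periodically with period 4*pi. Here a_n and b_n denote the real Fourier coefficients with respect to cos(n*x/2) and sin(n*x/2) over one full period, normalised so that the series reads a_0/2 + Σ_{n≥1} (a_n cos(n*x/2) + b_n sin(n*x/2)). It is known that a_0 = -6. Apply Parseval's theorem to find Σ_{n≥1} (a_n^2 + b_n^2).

Parseval: a_0^2/2 + Σ_{n≥1} (a_n^2+b_n^2) = (1/(2*pi)) ∫_{-2*pi}^{2*pi} h(x)^2 dx = 18 + 32*pi**2/3.
Subtract a_0^2/2 = 18: Σ (a_n^2+b_n^2) = 32*pi**2/3.

32*pi**2/3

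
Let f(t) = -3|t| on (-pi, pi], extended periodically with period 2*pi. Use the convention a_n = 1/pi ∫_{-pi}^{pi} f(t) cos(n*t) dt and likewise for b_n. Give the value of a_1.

12/pi

a_1 = 1/pi ∫_{-pi}^{pi} f(t) cos(t) dt.
f is even and cos(t) is even, so the integrand is even and a_1 = 2/pi ∫_0^{pi} f(t) cos(t) dt.
Integrating by parts (boundary term plus one more integral), an antiderivative of (-3*t) cos(t) is -3*t*sin(t) - 3*cos(t); evaluating from 0 to pi: ∫_{0}^{pi} (-3*t) cos(t) dt = (3) - (-3) = 6.
Hence a_1 = (2/pi)·(6) = 12/pi.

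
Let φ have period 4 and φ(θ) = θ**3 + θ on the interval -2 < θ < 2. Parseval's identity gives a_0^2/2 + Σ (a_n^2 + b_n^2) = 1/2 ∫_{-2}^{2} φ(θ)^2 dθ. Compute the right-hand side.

3544/105

1/2 ∫_{-2}^{2} φ(θ)^2 dθ = 1/2 · (7088/105) = 3544/105.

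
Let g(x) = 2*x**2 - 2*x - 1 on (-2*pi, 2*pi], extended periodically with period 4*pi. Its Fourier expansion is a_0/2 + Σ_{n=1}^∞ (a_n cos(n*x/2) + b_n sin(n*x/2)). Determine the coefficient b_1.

b_1 = (1/(2*pi)) ∫_{-2*pi}^{2*pi} g(x) sin(x/2) dx.
Integrating by parts twice (tabular method), an antiderivative of (2*x**2 - 2*x - 1) sin(x/2) is -4*x**2*cos(x/2) + 16*x*sin(x/2) + 4*x*cos(x/2) - 8*sin(x/2) + 34*cos(x/2); evaluating from -2*pi to 2*pi: ∫_{-2*pi}^{2*pi} (2*x**2 - 2*x - 1) sin(x/2) dx = (-34 - 8*pi + 16*pi**2) - (-34 + 8*pi + 16*pi**2) = -16*pi.
Hence b_1 = (1/(2*pi))·(-16*pi) = -8.

-8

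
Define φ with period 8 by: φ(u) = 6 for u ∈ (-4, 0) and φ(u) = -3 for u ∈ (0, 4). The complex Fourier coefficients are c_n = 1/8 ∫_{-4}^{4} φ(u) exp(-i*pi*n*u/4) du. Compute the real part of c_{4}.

0

Since φ is real-valued, Re(c_{4}) = 1/8 ∫_{-4}^{4} φ(u) cos(pi*u) du = a_{4}/2.
Split the integral at the breakpoints.
Directly, an antiderivative of (6) cos(pi*u) is 6*sin(pi*u)/pi; evaluating from -4 to 0: ∫_{-4}^{0} (6) cos(pi*u) du = (0) - (0) = 0.
Directly, an antiderivative of (-3) cos(pi*u) is -3*sin(pi*u)/pi; evaluating from 0 to 4: ∫_{0}^{4} (-3) cos(pi*u) du = (0) - (0) = 0.
So ∫_{-4}^{4} φ(u) cos(pi*u) du = 0.
Hence Re(c_{4}) = (1/8)·(0) = 0.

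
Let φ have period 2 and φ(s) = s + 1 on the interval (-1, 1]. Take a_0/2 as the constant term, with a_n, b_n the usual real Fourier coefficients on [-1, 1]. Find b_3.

2/(3*pi)

b_3 = ∫_{-1}^{1} φ(s) sin(3*pi*s) ds.
Integrating by parts (boundary term plus one more integral), an antiderivative of (s + 1) sin(3*pi*s) is -s*cos(3*pi*s)/(3*pi) + sin(3*pi*s)/(9*pi**2) - cos(3*pi*s)/(3*pi); evaluating from -1 to 1: ∫_{-1}^{1} (s + 1) sin(3*pi*s) ds = (2/(3*pi)) - (0) = 2/(3*pi).
Hence b_3 = 2/(3*pi).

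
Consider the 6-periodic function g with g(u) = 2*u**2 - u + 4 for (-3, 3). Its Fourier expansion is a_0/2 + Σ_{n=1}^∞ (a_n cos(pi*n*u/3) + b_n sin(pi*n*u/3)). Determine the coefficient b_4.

3/(2*pi)

b_4 = 1/3 ∫_{-3}^{3} g(u) sin(4*pi*u/3) du.
Integrating by parts twice (tabular method), an antiderivative of (2*u**2 - u + 4) sin(4*pi*u/3) is -3*u**2*cos(4*pi*u/3)/(2*pi) + 9*u*sin(4*pi*u/3)/(4*pi**2) + 3*u*cos(4*pi*u/3)/(4*pi) - 9*sin(4*pi*u/3)/(16*pi**2) - 3*cos(4*pi*u/3)/pi + 27*cos(4*pi*u/3)/(16*pi**3); evaluating from -3 to 3: ∫_{-3}^{3} (2*u**2 - u + 4) sin(4*pi*u/3) du = (3*(9 - 76*pi**2)/(16*pi**3)) - (3*(9 - 100*pi**2)/(16*pi**3)) = 9/(2*pi).
Hence b_4 = (1/3)·(9/(2*pi)) = 3/(2*pi).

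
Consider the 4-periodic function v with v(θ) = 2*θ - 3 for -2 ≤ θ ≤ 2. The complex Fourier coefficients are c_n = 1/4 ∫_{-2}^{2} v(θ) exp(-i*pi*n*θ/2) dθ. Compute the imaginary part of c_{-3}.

Since v is real-valued, Im(c_{-3}) = -1/4 ∫_{-2}^{2} v(θ) sin(-3*pi*θ/2) dθ = b_{3}/2.
Integrating by parts (boundary term plus one more integral), an antiderivative of (2*θ - 3) sin(-3*pi*θ/2) is 4*θ*cos(3*pi*θ/2)/(3*pi) - 8*sin(3*pi*θ/2)/(9*pi**2) - 2*cos(3*pi*θ/2)/pi; evaluating from -2 to 2: ∫_{-2}^{2} (2*θ - 3) sin(-3*pi*θ/2) dθ = (-2/(3*pi)) - (14/(3*pi)) = -16/(3*pi).
Hence Im(c_{-3}) = (-1/4)·(-16/(3*pi)) = 4/(3*pi).

4/(3*pi)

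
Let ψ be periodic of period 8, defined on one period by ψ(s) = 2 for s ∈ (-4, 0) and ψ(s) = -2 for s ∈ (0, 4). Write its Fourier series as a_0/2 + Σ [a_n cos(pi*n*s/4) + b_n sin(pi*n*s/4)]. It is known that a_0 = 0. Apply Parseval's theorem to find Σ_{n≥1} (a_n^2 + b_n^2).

Parseval: a_0^2/2 + Σ_{n≥1} (a_n^2+b_n^2) = 1/4 ∫_{-4}^{4} ψ(s)^2 ds = 8.
Subtract a_0^2/2 = 0: Σ (a_n^2+b_n^2) = 8.

8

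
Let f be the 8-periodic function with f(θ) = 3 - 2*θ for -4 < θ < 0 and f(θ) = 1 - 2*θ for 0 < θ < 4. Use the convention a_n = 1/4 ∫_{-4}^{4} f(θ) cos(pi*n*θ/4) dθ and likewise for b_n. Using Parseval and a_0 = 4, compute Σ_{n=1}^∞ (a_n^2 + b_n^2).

Parseval: a_0^2/2 + Σ_{n≥1} (a_n^2+b_n^2) = 1/4 ∫_{-4}^{4} f(θ)^2 dθ = 206/3.
Subtract a_0^2/2 = 8: Σ (a_n^2+b_n^2) = 182/3.

182/3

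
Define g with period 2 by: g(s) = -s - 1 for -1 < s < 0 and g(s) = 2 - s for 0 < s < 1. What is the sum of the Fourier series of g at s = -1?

1/2

At s = -1 the one-sided limits are g(-1^-) = 1 and g(-1^+) = 0.
By Dirichlet's theorem the series converges to their average, [(1) + (0)]/2 = 1/2.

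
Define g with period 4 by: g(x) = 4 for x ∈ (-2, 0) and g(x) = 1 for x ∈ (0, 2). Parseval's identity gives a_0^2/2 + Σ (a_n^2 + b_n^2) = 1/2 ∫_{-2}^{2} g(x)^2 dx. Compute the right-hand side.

1/2 ∫_{-2}^{2} g(x)^2 dx = 1/2 · (34) = 17.

17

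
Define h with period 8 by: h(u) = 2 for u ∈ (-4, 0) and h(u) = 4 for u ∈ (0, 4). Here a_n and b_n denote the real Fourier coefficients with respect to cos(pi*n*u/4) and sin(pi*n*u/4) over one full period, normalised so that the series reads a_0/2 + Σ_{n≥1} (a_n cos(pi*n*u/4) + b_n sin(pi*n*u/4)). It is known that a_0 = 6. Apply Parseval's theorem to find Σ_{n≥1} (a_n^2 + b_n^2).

2

Parseval: a_0^2/2 + Σ_{n≥1} (a_n^2+b_n^2) = 1/4 ∫_{-4}^{4} h(u)^2 du = 20.
Subtract a_0^2/2 = 18: Σ (a_n^2+b_n^2) = 2.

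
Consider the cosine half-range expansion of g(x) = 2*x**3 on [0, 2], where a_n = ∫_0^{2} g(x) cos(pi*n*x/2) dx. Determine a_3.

32*(4 - 9*pi**2)/(27*pi**4)

a_3 = ∫_0^{2} (2*x**3) cos(3*pi*x/2) dx.
Integrating by parts three times (tabular method), an antiderivative of (2*x**3) cos(3*pi*x/2) is 4*x**3*sin(3*pi*x/2)/(3*pi) + 8*x**2*cos(3*pi*x/2)/(3*pi**2) - 32*x*sin(3*pi*x/2)/(9*pi**3) - 64*cos(3*pi*x/2)/(27*pi**4); evaluating from 0 to 2: ∫_{0}^{2} (2*x**3) cos(3*pi*x/2) dx = (32*(2 - 9*pi**2)/(27*pi**4)) - (-64/(27*pi**4)) = 32*(4 - 9*pi**2)/(27*pi**4).
Hence a_3 = 32*(4 - 9*pi**2)/(27*pi**4).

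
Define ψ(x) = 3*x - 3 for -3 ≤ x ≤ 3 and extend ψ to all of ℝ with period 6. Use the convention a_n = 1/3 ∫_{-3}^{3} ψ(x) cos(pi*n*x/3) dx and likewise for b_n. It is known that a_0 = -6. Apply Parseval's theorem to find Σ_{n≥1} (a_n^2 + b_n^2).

54

Parseval: a_0^2/2 + Σ_{n≥1} (a_n^2+b_n^2) = 1/3 ∫_{-3}^{3} ψ(x)^2 dx = 72.
Subtract a_0^2/2 = 18: Σ (a_n^2+b_n^2) = 54.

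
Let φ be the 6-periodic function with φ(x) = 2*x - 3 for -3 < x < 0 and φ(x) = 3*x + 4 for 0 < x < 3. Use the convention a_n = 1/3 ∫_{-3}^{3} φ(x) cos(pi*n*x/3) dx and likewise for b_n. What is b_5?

b_5 = 1/3 ∫_{-3}^{3} φ(x) sin(5*pi*x/3) dx.
Split the integral at the breakpoints.
Integrating by parts (boundary term plus one more integral), an antiderivative of (2*x - 3) sin(5*pi*x/3) is -6*x*cos(5*pi*x/3)/(5*pi) + 18*sin(5*pi*x/3)/(25*pi**2) + 9*cos(5*pi*x/3)/(5*pi); evaluating from -3 to 0: ∫_{-3}^{0} (2*x - 3) sin(5*pi*x/3) dx = (9/(5*pi)) - (-27/(5*pi)) = 36/(5*pi).
Integrating by parts (boundary term plus one more integral), an antiderivative of (3*x + 4) sin(5*pi*x/3) is -9*x*cos(5*pi*x/3)/(5*pi) + 27*sin(5*pi*x/3)/(25*pi**2) - 12*cos(5*pi*x/3)/(5*pi); evaluating from 0 to 3: ∫_{0}^{3} (3*x + 4) sin(5*pi*x/3) dx = (39/(5*pi)) - (-12/(5*pi)) = 51/(5*pi).
Summing the pieces and multiplying by (1/3) gives b_5 = 29/(5*pi).

29/(5*pi)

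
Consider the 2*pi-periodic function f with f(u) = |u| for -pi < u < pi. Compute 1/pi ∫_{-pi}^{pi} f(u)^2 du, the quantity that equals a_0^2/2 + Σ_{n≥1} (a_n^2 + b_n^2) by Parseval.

1/pi ∫_{-pi}^{pi} f(u)^2 du = 1/pi · (2*pi**3/3) = 2*pi**2/3.

2*pi**2/3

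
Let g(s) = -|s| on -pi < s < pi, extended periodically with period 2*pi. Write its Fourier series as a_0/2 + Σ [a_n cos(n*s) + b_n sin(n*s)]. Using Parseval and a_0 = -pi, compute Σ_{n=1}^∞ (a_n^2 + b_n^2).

pi**2/6

Parseval: a_0^2/2 + Σ_{n≥1} (a_n^2+b_n^2) = 1/pi ∫_{-pi}^{pi} g(s)^2 ds = 2*pi**2/3.
Subtract a_0^2/2 = pi**2/2: Σ (a_n^2+b_n^2) = pi**2/6.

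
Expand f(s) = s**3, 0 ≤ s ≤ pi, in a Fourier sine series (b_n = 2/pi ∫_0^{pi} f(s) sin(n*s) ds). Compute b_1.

-12 + 2*pi**2

b_1 = 2/pi ∫_0^{pi} (s**3) sin(s) ds.
Integrating by parts three times (tabular method), an antiderivative of (s**3) sin(s) is -s**3*cos(s) + 3*s**2*sin(s) + 6*s*cos(s) - 6*sin(s); evaluating from 0 to pi: ∫_{0}^{pi} (s**3) sin(s) ds = (pi*(-6 + pi**2)) - (0) = pi*(-6 + pi**2).
Hence b_1 = (2/pi)·(pi*(-6 + pi**2)) = -12 + 2*pi**2.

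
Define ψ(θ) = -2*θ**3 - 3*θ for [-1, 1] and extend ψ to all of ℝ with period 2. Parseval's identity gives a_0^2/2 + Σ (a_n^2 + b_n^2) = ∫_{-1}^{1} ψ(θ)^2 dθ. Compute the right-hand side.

418/35

∫_{-1}^{1} ψ(θ)^2 dθ = 418/35.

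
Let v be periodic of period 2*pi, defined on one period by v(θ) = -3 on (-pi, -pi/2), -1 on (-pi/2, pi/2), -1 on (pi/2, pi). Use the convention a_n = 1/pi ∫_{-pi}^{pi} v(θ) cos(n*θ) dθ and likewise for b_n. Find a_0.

a_0 = 1/pi ∫_{-pi}^{pi} v(θ) dθ = 1/pi · (-3*pi) = -3.

-3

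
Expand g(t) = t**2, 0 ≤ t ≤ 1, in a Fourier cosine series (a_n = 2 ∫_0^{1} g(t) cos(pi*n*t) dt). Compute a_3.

-4/(9*pi**2)

a_3 = 2 ∫_0^{1} (t**2) cos(3*pi*t) dt.
Integrating by parts twice (tabular method), an antiderivative of (t**2) cos(3*pi*t) is t**2*sin(3*pi*t)/(3*pi) + 2*t*cos(3*pi*t)/(9*pi**2) - 2*sin(3*pi*t)/(27*pi**3); evaluating from 0 to 1: ∫_{0}^{1} (t**2) cos(3*pi*t) dt = (-2/(9*pi**2)) - (0) = -2/(9*pi**2).
Hence a_3 = 2·(-2/(9*pi**2)) = -4/(9*pi**2).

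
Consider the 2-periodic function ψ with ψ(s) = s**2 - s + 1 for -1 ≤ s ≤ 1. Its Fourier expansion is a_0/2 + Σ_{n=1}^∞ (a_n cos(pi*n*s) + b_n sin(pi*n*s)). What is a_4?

a_4 = ∫_{-1}^{1} ψ(s) cos(4*pi*s) ds.
Integrating by parts twice (tabular method), an antiderivative of (s**2 - s + 1) cos(4*pi*s) is s**2*sin(4*pi*s)/(4*pi) - s*sin(4*pi*s)/(4*pi) + s*cos(4*pi*s)/(8*pi**2) - sin(4*pi*s)/(32*pi**3) + sin(4*pi*s)/(4*pi) - cos(4*pi*s)/(16*pi**2); evaluating from -1 to 1: ∫_{-1}^{1} (s**2 - s + 1) cos(4*pi*s) ds = (1/(16*pi**2)) - (-3/(16*pi**2)) = 1/(4*pi**2).
Hence a_4 = 1/(4*pi**2).

1/(4*pi**2)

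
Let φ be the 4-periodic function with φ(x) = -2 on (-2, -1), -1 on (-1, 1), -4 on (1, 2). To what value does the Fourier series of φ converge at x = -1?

At x = -1 the one-sided limits are φ(-1^-) = -2 and φ(-1^+) = -1.
By Dirichlet's theorem the series converges to their average, [(-2) + (-1)]/2 = -3/2.

-3/2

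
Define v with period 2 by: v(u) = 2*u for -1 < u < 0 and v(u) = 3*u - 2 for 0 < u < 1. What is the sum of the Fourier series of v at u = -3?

u = -3 differs from u = 1 by -2 full period(s), and the series is 2-periodic.
At u = 1 the one-sided limits are v(1^-) = 1 and v(1^+) = -2.
By Dirichlet's theorem the series converges to their average, [(1) + (-2)]/2 = -1/2.

-1/2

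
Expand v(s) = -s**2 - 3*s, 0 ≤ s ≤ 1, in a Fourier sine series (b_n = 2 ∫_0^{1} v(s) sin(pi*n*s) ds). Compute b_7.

b_7 = 2 ∫_0^{1} (-s**2 - 3*s) sin(7*pi*s) ds.
Integrating by parts twice (tabular method), an antiderivative of (-s**2 - 3*s) sin(7*pi*s) is s**2*cos(7*pi*s)/(7*pi) - 2*s*sin(7*pi*s)/(49*pi**2) + 3*s*cos(7*pi*s)/(7*pi) - 3*sin(7*pi*s)/(49*pi**2) - 2*cos(7*pi*s)/(343*pi**3); evaluating from 0 to 1: ∫_{0}^{1} (-s**2 - 3*s) sin(7*pi*s) ds = (2*(1 - 98*pi**2)/(343*pi**3)) - (-2/(343*pi**3)) = 4*(1 - 49*pi**2)/(343*pi**3).
Hence b_7 = 2·(4*(1 - 49*pi**2)/(343*pi**3)) = 8*(1 - 49*pi**2)/(343*pi**3).

8*(1 - 49*pi**2)/(343*pi**3)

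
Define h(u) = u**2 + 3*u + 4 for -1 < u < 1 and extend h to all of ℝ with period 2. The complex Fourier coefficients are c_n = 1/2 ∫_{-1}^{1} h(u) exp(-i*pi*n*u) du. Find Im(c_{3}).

-1/pi

Since h is real-valued, Im(c_{3}) = -1/2 ∫_{-1}^{1} h(u) sin(3*pi*u) du = -b_{3}/2.
Integrating by parts twice (tabular method), an antiderivative of (u**2 + 3*u + 4) sin(3*pi*u) is -u**2*cos(3*pi*u)/(3*pi) + 2*u*sin(3*pi*u)/(9*pi**2) - u*cos(3*pi*u)/pi + sin(3*pi*u)/(3*pi**2) - 4*cos(3*pi*u)/(3*pi) + 2*cos(3*pi*u)/(27*pi**3); evaluating from -1 to 1: ∫_{-1}^{1} (u**2 + 3*u + 4) sin(3*pi*u) du = (2*(-1 + 36*pi**2)/(27*pi**3)) - (2*(-1 + 9*pi**2)/(27*pi**3)) = 2/pi.
Hence Im(c_{3}) = (-1/2)·(2/pi) = -1/pi.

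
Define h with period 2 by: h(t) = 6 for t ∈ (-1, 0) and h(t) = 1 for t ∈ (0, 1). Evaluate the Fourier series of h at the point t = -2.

7/2

t = -2 differs from t = 0 by -1 full period(s), and the series is 2-periodic.
At t = 0 the one-sided limits are h(0^-) = 6 and h(0^+) = 1.
By Dirichlet's theorem the series converges to their average, [(6) + (1)]/2 = 7/2.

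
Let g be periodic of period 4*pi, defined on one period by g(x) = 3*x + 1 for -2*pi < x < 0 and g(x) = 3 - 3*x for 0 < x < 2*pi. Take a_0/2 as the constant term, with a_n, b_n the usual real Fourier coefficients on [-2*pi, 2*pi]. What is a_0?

4 - 6*pi

a_0 = (1/(2*pi)) ∫_{-2*pi}^{2*pi} g(x) dx = (1/(2*pi)) · (4*pi*(2 - 3*pi)) = 4 - 6*pi.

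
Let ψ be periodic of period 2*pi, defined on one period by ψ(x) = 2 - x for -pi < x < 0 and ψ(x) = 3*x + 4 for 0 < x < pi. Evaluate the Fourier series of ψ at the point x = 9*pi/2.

x = 9*pi/2 differs from x = pi/2 by 2 full period(s), and the series is 2*pi-periodic.
ψ is continuous at x = pi/2 with value 4 + 3*pi/2, so the series converges to 4 + 3*pi/2 there.

4 + 3*pi/2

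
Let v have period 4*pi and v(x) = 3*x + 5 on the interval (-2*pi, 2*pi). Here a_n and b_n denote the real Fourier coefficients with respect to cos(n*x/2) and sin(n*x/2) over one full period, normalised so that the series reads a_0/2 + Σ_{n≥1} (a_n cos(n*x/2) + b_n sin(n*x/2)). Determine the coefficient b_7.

b_7 = (1/(2*pi)) ∫_{-2*pi}^{2*pi} v(x) sin(7*x/2) dx.
Integrating by parts (boundary term plus one more integral), an antiderivative of (3*x + 5) sin(7*x/2) is -6*x*cos(7*x/2)/7 + 12*sin(7*x/2)/49 - 10*cos(7*x/2)/7; evaluating from -2*pi to 2*pi: ∫_{-2*pi}^{2*pi} (3*x + 5) sin(7*x/2) dx = (10/7 + 12*pi/7) - (10/7 - 12*pi/7) = 24*pi/7.
Hence b_7 = (1/(2*pi))·(24*pi/7) = 12/7.

12/7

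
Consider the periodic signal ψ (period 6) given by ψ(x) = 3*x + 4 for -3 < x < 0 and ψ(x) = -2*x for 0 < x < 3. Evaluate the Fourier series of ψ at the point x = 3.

At x = 3 the one-sided limits are ψ(3^-) = -6 and ψ(3^+) = -5.
By Dirichlet's theorem the series converges to their average, [(-6) + (-5)]/2 = -11/2.

-11/2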